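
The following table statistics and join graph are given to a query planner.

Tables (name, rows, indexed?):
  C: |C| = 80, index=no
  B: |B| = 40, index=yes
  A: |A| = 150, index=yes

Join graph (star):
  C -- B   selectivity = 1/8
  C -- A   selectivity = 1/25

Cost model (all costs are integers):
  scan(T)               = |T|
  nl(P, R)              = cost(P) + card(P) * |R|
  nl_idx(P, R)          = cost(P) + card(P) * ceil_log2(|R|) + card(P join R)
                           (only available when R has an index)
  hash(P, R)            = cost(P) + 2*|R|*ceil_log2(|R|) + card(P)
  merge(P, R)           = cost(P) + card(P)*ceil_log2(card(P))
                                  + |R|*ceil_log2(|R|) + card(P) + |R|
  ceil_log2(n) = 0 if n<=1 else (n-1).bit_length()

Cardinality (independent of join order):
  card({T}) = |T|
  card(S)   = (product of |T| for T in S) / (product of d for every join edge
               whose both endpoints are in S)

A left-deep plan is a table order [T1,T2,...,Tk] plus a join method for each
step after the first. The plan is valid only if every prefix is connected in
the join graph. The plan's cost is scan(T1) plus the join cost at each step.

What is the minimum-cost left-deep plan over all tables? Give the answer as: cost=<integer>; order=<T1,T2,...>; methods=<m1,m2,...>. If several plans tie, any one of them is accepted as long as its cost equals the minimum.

Selinger DP (subsets sized 1..n):
  {C}: scan cost=80, card=80
  {B}: scan cost=40, card=40
  {A}: scan cost=150, card=150
  {BC}: card=400; try (B,hash)→640, (C,merge)→960, (B,nl_idx)→960, (B,merge)→1000, (C,hash)→1200, (C,nl)→3240 …(+1); best=640 via (B,hash)
  {AC}: card=480; try (A,nl_idx)→1200, (C,hash)→1420, (A,merge)→2070, (C,merge)→2140, (A,hash)→2560, (A,nl)→12080 …(+1); best=1200 via (A,nl_idx)
  {ABC}: card=2400; try (B,hash)→2160, (A,hash)→3440, (A,merge)→5990, (A,nl_idx)→6240, (B,merge)→6280, (B,nl_idx)→6480 …(+2); best=2160 via (B,hash)

cost=2160; order=C,A,B; methods=nl_idx,hash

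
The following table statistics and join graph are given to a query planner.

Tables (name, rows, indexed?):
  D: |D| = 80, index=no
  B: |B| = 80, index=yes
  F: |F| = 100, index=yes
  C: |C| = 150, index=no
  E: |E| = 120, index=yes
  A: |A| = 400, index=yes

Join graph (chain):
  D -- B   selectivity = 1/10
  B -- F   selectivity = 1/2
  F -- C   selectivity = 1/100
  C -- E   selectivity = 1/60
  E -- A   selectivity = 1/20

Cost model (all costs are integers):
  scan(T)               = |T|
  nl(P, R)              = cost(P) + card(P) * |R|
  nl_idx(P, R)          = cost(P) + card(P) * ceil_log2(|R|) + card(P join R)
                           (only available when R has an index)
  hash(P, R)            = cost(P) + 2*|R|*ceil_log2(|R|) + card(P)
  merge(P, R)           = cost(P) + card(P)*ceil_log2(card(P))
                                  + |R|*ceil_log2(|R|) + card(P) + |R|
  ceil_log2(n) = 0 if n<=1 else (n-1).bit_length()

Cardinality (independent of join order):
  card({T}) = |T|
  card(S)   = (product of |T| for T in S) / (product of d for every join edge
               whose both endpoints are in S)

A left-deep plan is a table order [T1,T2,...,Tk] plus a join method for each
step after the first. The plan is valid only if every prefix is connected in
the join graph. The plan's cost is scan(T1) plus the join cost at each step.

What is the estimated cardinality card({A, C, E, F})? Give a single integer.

6000

Tables in S: A(400), C(150), E(120), F(100)
Edges inside S: F-C(d=100), C-E(d=60), E-A(d=20)
numerator = 400 * 150 * 120 * 100 = 720000000
denominator = 100 * 60 * 20 = 120000
card(S) = 720000000 / 120000 = 6000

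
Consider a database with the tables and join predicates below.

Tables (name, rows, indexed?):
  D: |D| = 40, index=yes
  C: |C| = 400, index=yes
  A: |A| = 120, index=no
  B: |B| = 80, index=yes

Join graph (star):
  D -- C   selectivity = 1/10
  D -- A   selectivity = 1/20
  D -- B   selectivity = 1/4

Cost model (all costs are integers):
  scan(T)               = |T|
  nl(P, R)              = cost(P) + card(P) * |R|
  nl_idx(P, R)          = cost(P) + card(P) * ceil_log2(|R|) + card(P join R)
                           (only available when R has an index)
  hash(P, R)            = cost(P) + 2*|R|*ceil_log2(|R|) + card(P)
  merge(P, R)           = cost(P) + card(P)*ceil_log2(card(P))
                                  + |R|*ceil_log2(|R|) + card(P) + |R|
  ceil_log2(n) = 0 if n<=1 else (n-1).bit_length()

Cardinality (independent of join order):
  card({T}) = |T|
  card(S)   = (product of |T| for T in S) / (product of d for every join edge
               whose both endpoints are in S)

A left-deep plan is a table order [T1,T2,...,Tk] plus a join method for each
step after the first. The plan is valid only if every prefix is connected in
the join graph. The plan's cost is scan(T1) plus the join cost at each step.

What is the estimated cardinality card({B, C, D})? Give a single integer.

Tables in S: B(80), C(400), D(40)
Edges inside S: D-C(d=10), D-B(d=4)
numerator = 80 * 400 * 40 = 1280000
denominator = 10 * 4 = 40
card(S) = 1280000 / 40 = 32000

32000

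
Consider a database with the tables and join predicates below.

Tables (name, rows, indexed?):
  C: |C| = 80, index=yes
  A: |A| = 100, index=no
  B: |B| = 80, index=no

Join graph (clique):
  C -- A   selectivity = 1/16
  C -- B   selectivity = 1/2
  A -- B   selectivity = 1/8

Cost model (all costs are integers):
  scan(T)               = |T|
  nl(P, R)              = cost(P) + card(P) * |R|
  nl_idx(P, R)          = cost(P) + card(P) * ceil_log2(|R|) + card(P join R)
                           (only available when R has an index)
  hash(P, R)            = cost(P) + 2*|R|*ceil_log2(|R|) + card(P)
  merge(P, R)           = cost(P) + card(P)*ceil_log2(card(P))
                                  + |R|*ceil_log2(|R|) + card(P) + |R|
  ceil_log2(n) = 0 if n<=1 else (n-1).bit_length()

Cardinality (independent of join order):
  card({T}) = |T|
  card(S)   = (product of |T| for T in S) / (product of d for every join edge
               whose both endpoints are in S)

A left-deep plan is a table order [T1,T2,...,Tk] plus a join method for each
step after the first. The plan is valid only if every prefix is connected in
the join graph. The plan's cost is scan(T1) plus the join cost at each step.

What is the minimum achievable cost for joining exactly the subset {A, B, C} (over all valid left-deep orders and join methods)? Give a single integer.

2920

Selinger DP over subsets of {A,B,C}:
  {C}: scan cost=80, card=80
  {A}: scan cost=100, card=100
  {B}: scan cost=80, card=80
  {AC}: card=500; try (C,nl_idx)→1300, (C,hash)→1320, (A,merge)→1520, (C,merge)→1540, (A,hash)→1560, (A,nl)→8080 …(+1); best=1300 via (C,nl_idx)
  {BC}: card=3200; try (C,hash)→1280, (B,hash)→1280, (C,merge)→1360, (B,merge)→1360, (C,nl_idx)→3840, (C,nl)→6480 …(+1); best=1280 via (C,hash)
  {AB}: card=1000; try (B,hash)→1320, (A,merge)→1520, (B,merge)→1540, (A,hash)→1560, (A,nl)→8080, (B,nl)→8100; best=1320 via (B,hash)
  {ABC}: card=2500; try (B,hash)→2920, (C,hash)→3440, (A,hash)→5880, (B,merge)→6940, (C,nl_idx)→10820, (C,merge)→12960 …(+4); best=2920 via (B,hash)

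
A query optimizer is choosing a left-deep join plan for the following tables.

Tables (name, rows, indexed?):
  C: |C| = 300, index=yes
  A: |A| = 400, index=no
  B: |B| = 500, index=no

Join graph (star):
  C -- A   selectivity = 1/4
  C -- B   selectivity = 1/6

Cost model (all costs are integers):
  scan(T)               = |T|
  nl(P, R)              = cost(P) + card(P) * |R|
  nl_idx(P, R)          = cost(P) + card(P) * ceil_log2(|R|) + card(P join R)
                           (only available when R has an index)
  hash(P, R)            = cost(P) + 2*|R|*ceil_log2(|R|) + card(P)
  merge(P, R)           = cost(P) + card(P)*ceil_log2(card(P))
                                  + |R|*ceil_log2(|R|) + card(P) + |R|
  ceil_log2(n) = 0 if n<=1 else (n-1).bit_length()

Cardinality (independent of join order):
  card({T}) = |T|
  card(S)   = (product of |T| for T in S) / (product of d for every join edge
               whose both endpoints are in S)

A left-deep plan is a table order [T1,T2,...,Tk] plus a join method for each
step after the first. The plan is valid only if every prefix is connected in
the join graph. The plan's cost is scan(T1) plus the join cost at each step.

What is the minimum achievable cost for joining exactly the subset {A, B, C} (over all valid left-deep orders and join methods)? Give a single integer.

38600

Selinger DP over subsets of {A,B,C}:
  {C}: scan cost=300, card=300
  {A}: scan cost=400, card=400
  {B}: scan cost=500, card=500
  {AC}: card=30000; try (C,hash)→6200, (A,merge)→7300, (C,merge)→7400, (A,hash)→7800, (C,nl_idx)→34000, (A,nl)→120300 …(+1); best=6200 via (C,hash)
  {BC}: card=25000; try (C,hash)→6400, (B,merge)→8300, (C,merge)→8500, (B,hash)→9600, (C,nl_idx)→30000, (B,nl)→150300 …(+1); best=6400 via (C,hash)
  {ABC}: card=2500000; try (A,hash)→38600, (B,hash)→45200, (A,merge)→410400, (B,merge)→491200, (A,nl)→10006400, (B,nl)→15006200; best=38600 via (A,hash)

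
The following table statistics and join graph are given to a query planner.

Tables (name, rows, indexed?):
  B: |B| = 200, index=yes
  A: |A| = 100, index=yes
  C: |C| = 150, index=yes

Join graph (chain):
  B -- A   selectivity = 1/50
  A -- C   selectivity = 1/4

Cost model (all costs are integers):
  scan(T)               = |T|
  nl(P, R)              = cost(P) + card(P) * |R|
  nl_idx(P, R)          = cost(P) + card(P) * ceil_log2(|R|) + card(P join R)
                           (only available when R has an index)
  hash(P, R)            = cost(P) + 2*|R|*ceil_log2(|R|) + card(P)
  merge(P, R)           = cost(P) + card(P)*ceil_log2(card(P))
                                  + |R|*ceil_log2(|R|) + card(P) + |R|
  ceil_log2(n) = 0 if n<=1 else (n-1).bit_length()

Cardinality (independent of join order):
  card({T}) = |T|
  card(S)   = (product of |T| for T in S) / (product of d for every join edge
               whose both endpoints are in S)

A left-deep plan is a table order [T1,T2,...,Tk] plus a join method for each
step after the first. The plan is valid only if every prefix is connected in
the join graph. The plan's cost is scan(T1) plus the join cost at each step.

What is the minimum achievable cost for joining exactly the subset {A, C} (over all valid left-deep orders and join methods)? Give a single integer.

1700

Selinger DP over subsets of {A,C}:
  {A}: scan cost=100, card=100
  {C}: scan cost=150, card=150
  {AC}: card=3750; try (A,hash)→1700, (C,merge)→2250, (A,merge)→2300, (C,hash)→2600, (C,nl_idx)→4650, (A,nl_idx)→4950 …(+2); best=1700 via (A,hash)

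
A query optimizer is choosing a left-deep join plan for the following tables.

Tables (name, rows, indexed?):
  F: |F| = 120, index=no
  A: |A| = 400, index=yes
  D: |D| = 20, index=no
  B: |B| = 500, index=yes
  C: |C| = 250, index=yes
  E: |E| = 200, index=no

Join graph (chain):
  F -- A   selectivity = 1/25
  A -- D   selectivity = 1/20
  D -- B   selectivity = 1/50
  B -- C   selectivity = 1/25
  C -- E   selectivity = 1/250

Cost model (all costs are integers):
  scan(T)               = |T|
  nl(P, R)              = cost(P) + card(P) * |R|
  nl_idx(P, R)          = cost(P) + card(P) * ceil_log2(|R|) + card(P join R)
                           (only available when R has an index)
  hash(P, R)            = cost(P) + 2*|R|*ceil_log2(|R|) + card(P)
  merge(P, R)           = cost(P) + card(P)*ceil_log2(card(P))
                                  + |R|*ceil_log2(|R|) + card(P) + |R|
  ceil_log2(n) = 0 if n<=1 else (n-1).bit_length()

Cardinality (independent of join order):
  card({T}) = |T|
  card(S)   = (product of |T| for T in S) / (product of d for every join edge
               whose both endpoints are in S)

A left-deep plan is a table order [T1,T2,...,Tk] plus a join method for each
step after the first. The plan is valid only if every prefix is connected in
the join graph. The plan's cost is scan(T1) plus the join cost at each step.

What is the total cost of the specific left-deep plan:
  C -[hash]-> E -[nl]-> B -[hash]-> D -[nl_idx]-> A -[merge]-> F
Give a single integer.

step 1: scan C: cost=250, card=250
step 2: join E via hash
    card(P join E) = 250*200/(250) = 200
    cost = 250 + 2*200*8 + 250 = 3700
step 3: join B via nl
    card(P join B) = 200*500/(25) = 4000
    cost = 3700 + 200*500 = 103700
step 4: join D via hash
    card(P join D) = 4000*20/(50) = 1600
    cost = 103700 + 2*20*5 + 4000 = 107900
step 5: join A via nl_idx
    card(P join A) = 1600*400/(20) = 32000
    cost = 107900 + 1600*9 + 32000 = 154300
step 6: join F via merge
    card(P join F) = 32000*120/(25) = 153600
    cost = 154300 + 32000*15 + 120*7 + 32000 + 120 = 667260

667260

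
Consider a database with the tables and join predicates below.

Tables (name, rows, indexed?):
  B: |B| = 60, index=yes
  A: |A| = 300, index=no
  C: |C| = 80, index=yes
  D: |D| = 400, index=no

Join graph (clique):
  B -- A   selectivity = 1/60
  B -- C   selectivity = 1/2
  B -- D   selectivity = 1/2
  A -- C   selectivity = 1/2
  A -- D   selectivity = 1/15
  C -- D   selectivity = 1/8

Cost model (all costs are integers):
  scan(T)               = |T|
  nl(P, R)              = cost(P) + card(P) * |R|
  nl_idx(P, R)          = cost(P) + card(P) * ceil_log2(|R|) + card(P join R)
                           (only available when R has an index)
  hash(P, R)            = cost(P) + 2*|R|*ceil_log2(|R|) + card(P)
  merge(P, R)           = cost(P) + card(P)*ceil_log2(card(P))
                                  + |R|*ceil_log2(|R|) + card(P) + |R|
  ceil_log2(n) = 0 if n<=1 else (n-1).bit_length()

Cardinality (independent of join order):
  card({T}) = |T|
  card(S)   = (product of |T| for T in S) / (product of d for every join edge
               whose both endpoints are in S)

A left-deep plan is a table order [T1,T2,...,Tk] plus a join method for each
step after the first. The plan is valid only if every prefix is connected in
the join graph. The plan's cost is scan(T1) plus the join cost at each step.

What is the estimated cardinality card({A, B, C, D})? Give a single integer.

10000

Tables in S: A(300), B(60), C(80), D(400)
Edges inside S: B-A(d=60), B-C(d=2), B-D(d=2), A-C(d=2), A-D(d=15), C-D(d=8)
numerator = 300 * 60 * 80 * 400 = 576000000
denominator = 60 * 2 * 2 * 2 * 15 * 8 = 57600
card(S) = 576000000 / 57600 = 10000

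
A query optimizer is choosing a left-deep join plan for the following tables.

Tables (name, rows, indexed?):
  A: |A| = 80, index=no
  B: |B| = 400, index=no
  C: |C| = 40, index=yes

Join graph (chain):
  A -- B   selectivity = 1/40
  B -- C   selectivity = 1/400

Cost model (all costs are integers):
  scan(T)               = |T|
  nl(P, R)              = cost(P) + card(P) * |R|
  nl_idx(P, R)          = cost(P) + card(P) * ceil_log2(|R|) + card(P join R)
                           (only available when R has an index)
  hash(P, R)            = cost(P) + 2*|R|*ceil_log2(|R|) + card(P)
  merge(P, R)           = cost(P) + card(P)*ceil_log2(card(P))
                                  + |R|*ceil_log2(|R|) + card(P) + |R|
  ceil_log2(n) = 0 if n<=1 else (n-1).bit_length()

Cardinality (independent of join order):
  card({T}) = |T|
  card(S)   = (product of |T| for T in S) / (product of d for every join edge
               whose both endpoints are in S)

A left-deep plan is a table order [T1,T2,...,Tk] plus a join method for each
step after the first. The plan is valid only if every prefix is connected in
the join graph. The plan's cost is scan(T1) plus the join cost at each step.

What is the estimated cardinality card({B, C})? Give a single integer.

40

Tables in S: B(400), C(40)
Edges inside S: B-C(d=400)
numerator = 400 * 40 = 16000
denominator = 400 = 400
card(S) = 16000 / 400 = 40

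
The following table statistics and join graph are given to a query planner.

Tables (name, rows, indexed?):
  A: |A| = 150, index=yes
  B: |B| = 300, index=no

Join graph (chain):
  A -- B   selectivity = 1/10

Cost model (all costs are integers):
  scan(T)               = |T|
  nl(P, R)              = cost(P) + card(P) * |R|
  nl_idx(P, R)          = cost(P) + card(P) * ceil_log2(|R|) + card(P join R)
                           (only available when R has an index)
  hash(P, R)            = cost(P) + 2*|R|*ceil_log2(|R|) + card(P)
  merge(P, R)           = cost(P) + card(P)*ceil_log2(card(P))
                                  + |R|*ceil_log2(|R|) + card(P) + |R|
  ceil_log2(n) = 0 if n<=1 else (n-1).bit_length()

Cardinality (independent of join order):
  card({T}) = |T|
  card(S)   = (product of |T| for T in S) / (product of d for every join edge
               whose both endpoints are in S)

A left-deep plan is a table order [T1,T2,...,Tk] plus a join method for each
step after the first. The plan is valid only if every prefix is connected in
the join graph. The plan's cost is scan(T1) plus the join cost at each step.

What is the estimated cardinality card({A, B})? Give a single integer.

4500

Tables in S: A(150), B(300)
Edges inside S: A-B(d=10)
numerator = 150 * 300 = 45000
denominator = 10 = 10
card(S) = 45000 / 10 = 4500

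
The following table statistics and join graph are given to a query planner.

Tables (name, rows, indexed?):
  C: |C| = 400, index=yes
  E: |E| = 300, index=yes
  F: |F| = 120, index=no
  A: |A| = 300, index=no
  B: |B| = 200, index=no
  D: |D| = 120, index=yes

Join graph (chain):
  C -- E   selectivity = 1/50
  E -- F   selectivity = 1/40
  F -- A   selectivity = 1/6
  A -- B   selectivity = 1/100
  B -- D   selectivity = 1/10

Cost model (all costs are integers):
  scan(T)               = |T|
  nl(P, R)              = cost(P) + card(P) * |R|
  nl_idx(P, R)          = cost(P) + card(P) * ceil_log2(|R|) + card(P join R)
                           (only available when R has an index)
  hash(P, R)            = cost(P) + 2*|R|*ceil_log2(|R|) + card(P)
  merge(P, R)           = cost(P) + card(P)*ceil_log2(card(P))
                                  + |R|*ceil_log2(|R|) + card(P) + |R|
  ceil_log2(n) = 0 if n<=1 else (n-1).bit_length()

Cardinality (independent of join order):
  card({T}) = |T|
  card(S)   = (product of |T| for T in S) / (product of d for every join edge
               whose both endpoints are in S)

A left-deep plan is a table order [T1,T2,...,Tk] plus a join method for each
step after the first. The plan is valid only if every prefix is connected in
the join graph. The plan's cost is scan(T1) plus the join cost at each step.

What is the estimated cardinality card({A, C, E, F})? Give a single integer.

Tables in S: A(300), C(400), E(300), F(120)
Edges inside S: C-E(d=50), E-F(d=40), F-A(d=6)
numerator = 300 * 400 * 300 * 120 = 4320000000
denominator = 50 * 40 * 6 = 12000
card(S) = 4320000000 / 12000 = 360000

360000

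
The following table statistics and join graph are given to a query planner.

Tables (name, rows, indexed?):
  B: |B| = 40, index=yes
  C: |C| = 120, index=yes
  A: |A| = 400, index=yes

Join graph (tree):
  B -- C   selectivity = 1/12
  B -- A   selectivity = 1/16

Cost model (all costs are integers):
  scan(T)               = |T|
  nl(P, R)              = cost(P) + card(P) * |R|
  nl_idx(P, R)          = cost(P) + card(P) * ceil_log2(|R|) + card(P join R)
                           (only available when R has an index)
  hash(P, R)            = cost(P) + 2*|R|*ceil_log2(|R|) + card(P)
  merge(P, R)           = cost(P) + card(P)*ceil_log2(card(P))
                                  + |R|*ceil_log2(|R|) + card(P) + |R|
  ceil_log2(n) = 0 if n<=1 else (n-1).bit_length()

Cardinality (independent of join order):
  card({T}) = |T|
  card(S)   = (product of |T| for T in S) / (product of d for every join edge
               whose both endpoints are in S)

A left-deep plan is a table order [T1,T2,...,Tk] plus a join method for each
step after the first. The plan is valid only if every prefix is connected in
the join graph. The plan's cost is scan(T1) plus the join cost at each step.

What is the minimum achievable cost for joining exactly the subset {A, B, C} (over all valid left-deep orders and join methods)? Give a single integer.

Selinger DP over subsets of {A,B,C}:
  {B}: scan cost=40, card=40
  {C}: scan cost=120, card=120
  {A}: scan cost=400, card=400
  {BC}: card=400; try (C,nl_idx)→720, (B,hash)→720, (B,nl_idx)→1240, (C,merge)→1280, (B,merge)→1360, (C,hash)→1760 …(+2); best=720 via (C,nl_idx)
  {AB}: card=1000; try (B,hash)→1280, (A,nl_idx)→1400, (B,nl_idx)→3800, (A,merge)→4320, (B,merge)→4680, (A,hash)→7280 …(+2); best=1280 via (B,hash)
  {ABC}: card=10000; try (C,hash)→3960, (A,hash)→8320, (A,merge)→8720, (C,merge)→13240, (A,nl_idx)→14320, (C,nl_idx)→18280 …(+2); best=3960 via (C,hash)

3960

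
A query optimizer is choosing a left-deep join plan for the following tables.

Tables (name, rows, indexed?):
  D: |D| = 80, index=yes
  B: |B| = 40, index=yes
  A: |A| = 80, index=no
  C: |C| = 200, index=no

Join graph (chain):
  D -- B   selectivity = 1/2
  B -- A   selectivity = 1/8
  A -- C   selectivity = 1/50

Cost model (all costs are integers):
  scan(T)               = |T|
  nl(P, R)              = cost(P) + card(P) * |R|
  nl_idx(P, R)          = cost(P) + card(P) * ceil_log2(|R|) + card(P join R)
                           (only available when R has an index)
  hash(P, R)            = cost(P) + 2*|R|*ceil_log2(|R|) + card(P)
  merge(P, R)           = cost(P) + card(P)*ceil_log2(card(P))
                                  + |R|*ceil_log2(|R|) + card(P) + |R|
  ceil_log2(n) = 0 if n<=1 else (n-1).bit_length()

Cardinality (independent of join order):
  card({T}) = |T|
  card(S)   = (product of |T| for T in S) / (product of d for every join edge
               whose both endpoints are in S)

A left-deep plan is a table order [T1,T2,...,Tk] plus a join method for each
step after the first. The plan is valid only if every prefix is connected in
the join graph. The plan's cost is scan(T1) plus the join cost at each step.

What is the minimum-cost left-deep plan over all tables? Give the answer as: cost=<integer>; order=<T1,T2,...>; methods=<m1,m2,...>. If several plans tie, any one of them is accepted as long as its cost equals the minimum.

cost=5040; order=C,A,B,D; methods=hash,hash,hash

Selinger DP (subsets sized 1..n):
  {D}: scan cost=80, card=80
  {B}: scan cost=40, card=40
  {A}: scan cost=80, card=80
  {C}: scan cost=200, card=200
  {BD}: card=1600; try (B,hash)→640, (D,merge)→960, (B,merge)→1000, (D,hash)→1200, (D,nl_idx)→1920, (B,nl_idx)→2160 …(+2); best=640 via (B,hash)
  {AB}: card=400; try (B,hash)→640, (B,nl_idx)→960, (A,merge)→960, (B,merge)→1000, (A,hash)→1200, (A,nl)→3240 …(+1); best=640 via (B,hash)
  {AC}: card=320; try (A,hash)→1520, (C,merge)→2520, (A,merge)→2640, (C,hash)→3360, (C,nl)→16080, (A,nl)→16200; best=1520 via (A,hash)
  {ABD}: card=16000; try (D,hash)→2160, (A,hash)→3360, (D,merge)→5280, (D,nl_idx)→19440, (A,merge)→20480, (D,nl)→32640 …(+1); best=2160 via (D,hash)
  {ABC}: card=1600; try (B,hash)→2320, (C,hash)→4240, (B,merge)→5000, (B,nl_idx)→5040, (C,merge)→6440, (B,nl)→14320 …(+1); best=2320 via (B,hash)
  {ABCD}: card=64000; try (D,hash)→5040, (C,hash)→21360, (D,merge)→22160, (D,nl_idx)→77520, (D,nl)→130320, (C,merge)→243960 …(+1); best=5040 via (D,hash)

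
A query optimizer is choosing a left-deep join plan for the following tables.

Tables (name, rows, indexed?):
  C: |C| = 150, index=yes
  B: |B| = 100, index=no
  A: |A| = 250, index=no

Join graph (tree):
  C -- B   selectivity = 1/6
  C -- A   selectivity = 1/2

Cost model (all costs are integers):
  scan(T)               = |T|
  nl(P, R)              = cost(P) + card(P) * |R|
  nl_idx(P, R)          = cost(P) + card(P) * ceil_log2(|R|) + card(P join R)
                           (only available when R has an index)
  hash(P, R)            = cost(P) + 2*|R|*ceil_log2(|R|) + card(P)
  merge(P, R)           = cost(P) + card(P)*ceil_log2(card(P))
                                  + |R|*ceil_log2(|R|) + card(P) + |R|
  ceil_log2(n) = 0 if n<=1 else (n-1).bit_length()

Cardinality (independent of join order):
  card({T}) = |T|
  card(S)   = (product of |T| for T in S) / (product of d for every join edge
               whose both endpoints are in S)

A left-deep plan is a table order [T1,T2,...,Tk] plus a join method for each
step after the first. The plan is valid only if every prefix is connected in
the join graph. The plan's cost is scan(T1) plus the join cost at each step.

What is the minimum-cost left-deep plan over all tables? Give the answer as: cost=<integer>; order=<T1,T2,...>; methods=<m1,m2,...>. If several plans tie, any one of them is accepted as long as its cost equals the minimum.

cost=8200; order=C,B,A; methods=hash,hash

Selinger DP (subsets sized 1..n):
  {C}: scan cost=150, card=150
  {B}: scan cost=100, card=100
  {A}: scan cost=250, card=250
  {BC}: card=2500; try (B,hash)→1700, (C,merge)→2250, (B,merge)→2300, (C,hash)→2600, (C,nl_idx)→3400, (C,nl)→15100 …(+1); best=1700 via (B,hash)
  {AC}: card=18750; try (C,hash)→2900, (A,merge)→3750, (C,merge)→3850, (A,hash)→4300, (C,nl_idx)→21000, (A,nl)→37650 …(+1); best=2900 via (C,hash)
  {ABC}: card=312500; try (A,hash)→8200, (B,hash)→23050, (A,merge)→36450, (B,merge)→303700, (A,nl)→626700, (B,nl)→1877900; best=8200 via (A,hash)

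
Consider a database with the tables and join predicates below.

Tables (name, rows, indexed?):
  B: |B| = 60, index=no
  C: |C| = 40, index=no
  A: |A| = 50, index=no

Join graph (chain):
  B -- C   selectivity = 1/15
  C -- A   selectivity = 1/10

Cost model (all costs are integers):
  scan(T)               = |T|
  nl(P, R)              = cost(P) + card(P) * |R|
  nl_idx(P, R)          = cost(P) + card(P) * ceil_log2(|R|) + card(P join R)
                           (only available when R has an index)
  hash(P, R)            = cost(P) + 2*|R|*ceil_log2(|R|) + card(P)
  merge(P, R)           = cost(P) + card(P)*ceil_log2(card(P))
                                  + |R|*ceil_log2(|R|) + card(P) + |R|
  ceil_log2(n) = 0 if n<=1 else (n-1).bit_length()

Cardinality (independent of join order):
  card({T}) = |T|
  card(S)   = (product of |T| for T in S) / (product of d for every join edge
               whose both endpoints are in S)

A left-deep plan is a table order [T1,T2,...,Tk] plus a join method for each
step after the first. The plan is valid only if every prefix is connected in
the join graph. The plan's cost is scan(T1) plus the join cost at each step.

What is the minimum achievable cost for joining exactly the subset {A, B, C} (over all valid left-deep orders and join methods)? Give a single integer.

Selinger DP over subsets of {A,B,C}:
  {B}: scan cost=60, card=60
  {C}: scan cost=40, card=40
  {A}: scan cost=50, card=50
  {BC}: card=160; try (C,hash)→600, (B,merge)→740, (C,merge)→760, (B,hash)→800, (B,nl)→2440, (C,nl)→2460; best=600 via (C,hash)
  {AC}: card=200; try (C,hash)→580, (A,merge)→670, (C,merge)→680, (A,hash)→680, (A,nl)→2040, (C,nl)→2050; best=580 via (C,hash)
  {ABC}: card=800; try (A,hash)→1360, (B,hash)→1500, (A,merge)→2390, (B,merge)→2800, (A,nl)→8600, (B,nl)→12580; best=1360 via (A,hash)

1360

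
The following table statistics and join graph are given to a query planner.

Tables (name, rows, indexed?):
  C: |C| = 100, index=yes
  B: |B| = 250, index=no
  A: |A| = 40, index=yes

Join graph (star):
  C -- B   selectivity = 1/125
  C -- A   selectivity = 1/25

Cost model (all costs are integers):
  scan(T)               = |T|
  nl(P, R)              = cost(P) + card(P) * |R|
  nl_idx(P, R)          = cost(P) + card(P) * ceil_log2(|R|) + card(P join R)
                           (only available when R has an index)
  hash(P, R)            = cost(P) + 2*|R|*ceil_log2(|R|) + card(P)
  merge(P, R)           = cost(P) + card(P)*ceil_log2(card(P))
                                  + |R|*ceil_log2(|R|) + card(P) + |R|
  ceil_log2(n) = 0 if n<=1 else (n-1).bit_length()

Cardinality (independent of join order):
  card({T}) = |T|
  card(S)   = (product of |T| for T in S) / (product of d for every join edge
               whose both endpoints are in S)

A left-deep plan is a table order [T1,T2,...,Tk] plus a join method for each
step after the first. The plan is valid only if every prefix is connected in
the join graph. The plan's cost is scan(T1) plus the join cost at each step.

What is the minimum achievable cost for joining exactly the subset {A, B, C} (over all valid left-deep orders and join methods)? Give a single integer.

Selinger DP over subsets of {A,B,C}:
  {C}: scan cost=100, card=100
  {B}: scan cost=250, card=250
  {A}: scan cost=40, card=40
  {BC}: card=200; try (C,hash)→1900, (C,nl_idx)→2200, (B,merge)→3150, (C,merge)→3300, (B,hash)→4200, (B,nl)→25100 …(+1); best=1900 via (C,hash)
  {AC}: card=160; try (C,nl_idx)→480, (A,hash)→680, (A,nl_idx)→860, (C,merge)→1120, (A,merge)→1180, (C,hash)→1480 …(+2); best=480 via (C,nl_idx)
  {ABC}: card=320; try (A,hash)→2580, (A,nl_idx)→3420, (A,merge)→3980, (B,merge)→4170, (B,hash)→4640, (A,nl)→9900 …(+1); best=2580 via (A,hash)

2580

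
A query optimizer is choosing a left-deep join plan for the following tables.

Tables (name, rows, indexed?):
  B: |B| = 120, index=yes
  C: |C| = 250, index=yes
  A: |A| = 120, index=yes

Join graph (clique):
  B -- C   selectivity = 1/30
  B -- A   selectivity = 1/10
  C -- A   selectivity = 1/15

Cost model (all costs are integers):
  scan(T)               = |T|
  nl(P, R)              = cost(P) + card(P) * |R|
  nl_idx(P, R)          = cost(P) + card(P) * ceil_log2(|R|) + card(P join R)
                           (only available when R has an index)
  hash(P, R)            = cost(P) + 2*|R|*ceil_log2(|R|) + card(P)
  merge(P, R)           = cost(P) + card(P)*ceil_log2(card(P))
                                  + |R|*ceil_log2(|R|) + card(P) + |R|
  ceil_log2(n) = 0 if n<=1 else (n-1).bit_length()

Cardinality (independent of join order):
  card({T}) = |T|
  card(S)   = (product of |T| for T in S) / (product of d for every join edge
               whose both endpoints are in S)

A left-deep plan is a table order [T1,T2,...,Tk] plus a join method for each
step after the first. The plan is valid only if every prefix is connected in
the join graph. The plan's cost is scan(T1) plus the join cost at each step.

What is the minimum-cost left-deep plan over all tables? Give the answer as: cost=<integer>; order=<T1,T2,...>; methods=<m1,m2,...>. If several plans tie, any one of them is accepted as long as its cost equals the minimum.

Selinger DP (subsets sized 1..n):
  {B}: scan cost=120, card=120
  {C}: scan cost=250, card=250
  {A}: scan cost=120, card=120
  {BC}: card=1000; try (C,nl_idx)→2080, (B,hash)→2180, (B,nl_idx)→3000, (C,merge)→3330, (B,merge)→3460, (C,hash)→4240 …(+2); best=2080 via (C,nl_idx)
  {AB}: card=1440; try (B,hash)→1920, (A,hash)→1920, (B,merge)→2040, (A,merge)→2040, (B,nl_idx)→2400, (A,nl_idx)→2400 …(+2); best=1920 via (B,hash)
  {AC}: card=2000; try (A,hash)→2180, (C,nl_idx)→3080, (C,merge)→3330, (A,merge)→3460, (A,nl_idx)→4000, (C,hash)→4240 …(+2); best=2180 via (A,hash)
  {ABC}: card=800; try (A,hash)→4760, (B,hash)→5860, (C,hash)→7360, (A,nl_idx)→9880, (A,merge)→14040, (C,nl_idx)→14240 …(+6); best=4760 via (A,hash)

cost=4760; order=B,C,A; methods=nl_idx,hash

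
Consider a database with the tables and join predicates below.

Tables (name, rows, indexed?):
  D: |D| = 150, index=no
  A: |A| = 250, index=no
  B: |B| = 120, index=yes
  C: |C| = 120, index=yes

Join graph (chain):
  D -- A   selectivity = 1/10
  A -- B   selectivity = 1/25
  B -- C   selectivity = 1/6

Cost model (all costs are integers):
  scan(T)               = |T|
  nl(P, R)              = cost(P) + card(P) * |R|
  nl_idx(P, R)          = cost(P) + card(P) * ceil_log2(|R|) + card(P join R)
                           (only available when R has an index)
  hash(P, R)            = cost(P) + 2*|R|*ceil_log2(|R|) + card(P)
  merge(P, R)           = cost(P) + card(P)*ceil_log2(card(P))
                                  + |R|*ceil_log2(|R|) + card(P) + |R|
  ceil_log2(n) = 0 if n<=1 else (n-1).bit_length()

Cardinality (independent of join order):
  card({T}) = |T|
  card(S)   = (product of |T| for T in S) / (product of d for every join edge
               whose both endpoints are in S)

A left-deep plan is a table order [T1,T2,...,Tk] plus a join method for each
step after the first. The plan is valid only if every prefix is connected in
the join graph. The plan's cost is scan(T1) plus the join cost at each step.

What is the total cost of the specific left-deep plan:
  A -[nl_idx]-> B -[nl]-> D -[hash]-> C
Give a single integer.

step 1: scan A: cost=250, card=250
step 2: join B via nl_idx
    card(P join B) = 250*120/(25) = 1200
    cost = 250 + 250*7 + 1200 = 3200
step 3: join D via nl
    card(P join D) = 1200*150/(10) = 18000
    cost = 3200 + 1200*150 = 183200
step 4: join C via hash
    card(P join C) = 18000*120/(6) = 360000
    cost = 183200 + 2*120*7 + 18000 = 202880

202880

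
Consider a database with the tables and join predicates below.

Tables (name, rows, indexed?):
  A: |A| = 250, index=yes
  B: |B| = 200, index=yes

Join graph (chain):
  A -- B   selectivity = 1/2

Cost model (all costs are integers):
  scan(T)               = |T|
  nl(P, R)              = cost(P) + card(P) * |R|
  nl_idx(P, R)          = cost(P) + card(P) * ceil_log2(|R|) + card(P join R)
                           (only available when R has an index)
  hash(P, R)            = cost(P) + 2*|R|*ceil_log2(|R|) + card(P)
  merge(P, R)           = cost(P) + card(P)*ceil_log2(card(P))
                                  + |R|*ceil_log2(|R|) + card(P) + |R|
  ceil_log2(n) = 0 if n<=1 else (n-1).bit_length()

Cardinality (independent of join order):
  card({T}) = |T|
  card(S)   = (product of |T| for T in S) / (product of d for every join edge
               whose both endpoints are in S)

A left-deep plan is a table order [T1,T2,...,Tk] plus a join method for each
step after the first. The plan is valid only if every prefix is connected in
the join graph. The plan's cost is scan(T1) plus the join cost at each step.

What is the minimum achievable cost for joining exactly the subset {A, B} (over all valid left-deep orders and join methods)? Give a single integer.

Selinger DP over subsets of {A,B}:
  {A}: scan cost=250, card=250
  {B}: scan cost=200, card=200
  {AB}: card=25000; try (B,hash)→3700, (A,merge)→4250, (B,merge)→4300, (A,hash)→4400, (A,nl_idx)→26800, (B,nl_idx)→27250 …(+2); best=3700 via (B,hash)

3700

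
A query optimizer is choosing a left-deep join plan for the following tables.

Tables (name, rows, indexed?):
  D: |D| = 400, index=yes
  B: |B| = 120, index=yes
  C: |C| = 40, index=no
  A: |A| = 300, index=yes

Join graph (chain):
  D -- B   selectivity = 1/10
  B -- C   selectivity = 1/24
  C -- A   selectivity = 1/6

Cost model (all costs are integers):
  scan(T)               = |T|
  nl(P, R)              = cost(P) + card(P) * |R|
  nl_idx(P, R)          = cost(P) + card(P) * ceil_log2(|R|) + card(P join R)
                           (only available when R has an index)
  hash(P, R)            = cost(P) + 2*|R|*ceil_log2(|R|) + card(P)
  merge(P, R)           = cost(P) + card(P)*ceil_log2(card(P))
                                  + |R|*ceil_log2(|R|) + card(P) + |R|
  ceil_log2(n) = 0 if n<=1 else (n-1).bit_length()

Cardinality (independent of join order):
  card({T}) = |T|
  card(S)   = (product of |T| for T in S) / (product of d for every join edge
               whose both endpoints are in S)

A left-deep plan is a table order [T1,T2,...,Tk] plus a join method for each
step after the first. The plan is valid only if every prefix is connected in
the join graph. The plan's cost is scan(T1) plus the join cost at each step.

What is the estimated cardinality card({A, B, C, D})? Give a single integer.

Tables in S: A(300), B(120), C(40), D(400)
Edges inside S: D-B(d=10), B-C(d=24), C-A(d=6)
numerator = 300 * 120 * 40 * 400 = 576000000
denominator = 10 * 24 * 6 = 1440
card(S) = 576000000 / 1440 = 400000

400000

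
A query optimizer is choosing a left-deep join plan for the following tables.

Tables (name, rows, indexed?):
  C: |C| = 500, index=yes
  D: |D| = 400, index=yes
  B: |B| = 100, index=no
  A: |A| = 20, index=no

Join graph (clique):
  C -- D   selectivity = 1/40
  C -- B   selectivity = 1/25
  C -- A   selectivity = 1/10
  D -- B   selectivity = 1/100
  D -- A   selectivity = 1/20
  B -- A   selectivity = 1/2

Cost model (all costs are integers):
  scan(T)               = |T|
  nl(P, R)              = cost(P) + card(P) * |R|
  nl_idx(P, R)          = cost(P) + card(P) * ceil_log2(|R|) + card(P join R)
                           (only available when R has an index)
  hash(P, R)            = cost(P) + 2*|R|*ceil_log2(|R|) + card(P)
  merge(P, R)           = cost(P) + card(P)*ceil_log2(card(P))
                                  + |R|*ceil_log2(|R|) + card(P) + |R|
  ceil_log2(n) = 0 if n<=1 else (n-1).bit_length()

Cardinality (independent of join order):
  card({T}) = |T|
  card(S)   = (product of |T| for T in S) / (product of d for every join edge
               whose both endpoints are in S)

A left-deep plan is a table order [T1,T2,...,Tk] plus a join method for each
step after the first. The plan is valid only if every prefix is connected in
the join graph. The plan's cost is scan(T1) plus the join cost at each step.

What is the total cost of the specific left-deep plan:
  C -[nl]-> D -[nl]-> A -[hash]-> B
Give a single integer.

302400

step 1: scan C: cost=500, card=500
step 2: join D via nl
    card(P join D) = 500*400/(40) = 5000
    cost = 500 + 500*400 = 200500
step 3: join A via nl
    card(P join A) = 5000*20/(10*20) = 500
    cost = 200500 + 5000*20 = 300500
step 4: join B via hash
    card(P join B) = 500*100/(25*100*2) = 10
    cost = 300500 + 2*100*7 + 500 = 302400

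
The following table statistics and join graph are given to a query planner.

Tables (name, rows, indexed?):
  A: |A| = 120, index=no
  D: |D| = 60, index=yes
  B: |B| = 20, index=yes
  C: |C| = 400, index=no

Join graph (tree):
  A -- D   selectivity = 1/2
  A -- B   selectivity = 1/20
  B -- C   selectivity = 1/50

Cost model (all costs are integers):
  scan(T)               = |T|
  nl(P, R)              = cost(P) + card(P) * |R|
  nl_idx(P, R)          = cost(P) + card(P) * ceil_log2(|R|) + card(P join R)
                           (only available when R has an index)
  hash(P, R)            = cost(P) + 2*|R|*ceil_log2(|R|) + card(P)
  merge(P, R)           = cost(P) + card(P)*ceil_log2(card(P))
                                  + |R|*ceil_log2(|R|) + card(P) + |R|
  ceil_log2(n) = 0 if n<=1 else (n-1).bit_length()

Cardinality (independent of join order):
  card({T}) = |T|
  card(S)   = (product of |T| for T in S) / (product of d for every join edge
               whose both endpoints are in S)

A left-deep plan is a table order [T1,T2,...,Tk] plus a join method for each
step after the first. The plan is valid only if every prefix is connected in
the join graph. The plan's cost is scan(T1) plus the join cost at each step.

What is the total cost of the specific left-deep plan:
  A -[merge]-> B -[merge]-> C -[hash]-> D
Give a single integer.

step 1: scan A: cost=120, card=120
step 2: join B via merge
    card(P join B) = 120*20/(20) = 120
    cost = 120 + 120*7 + 20*5 + 120 + 20 = 1200
step 3: join C via merge
    card(P join C) = 120*400/(50) = 960
    cost = 1200 + 120*7 + 400*9 + 120 + 400 = 6160
step 4: join D via hash
    card(P join D) = 960*60/(2) = 28800
    cost = 6160 + 2*60*6 + 960 = 7840

7840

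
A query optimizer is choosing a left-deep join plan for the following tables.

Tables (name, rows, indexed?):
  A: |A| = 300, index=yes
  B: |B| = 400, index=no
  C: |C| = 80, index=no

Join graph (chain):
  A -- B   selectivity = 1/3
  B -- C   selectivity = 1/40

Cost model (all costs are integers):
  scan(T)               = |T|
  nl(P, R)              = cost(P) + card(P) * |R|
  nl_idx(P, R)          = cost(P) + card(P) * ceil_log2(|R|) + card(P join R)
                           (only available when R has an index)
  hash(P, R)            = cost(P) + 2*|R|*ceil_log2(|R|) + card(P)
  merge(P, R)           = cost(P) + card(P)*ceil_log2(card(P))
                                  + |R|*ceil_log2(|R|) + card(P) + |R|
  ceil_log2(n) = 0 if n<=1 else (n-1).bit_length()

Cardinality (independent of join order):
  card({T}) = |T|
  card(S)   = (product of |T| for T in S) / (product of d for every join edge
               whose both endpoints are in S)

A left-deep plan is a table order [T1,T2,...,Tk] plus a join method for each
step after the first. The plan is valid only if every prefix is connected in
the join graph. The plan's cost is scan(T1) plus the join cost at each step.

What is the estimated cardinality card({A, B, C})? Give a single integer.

80000

Tables in S: A(300), B(400), C(80)
Edges inside S: A-B(d=3), B-C(d=40)
numerator = 300 * 400 * 80 = 9600000
denominator = 3 * 40 = 120
card(S) = 9600000 / 120 = 80000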